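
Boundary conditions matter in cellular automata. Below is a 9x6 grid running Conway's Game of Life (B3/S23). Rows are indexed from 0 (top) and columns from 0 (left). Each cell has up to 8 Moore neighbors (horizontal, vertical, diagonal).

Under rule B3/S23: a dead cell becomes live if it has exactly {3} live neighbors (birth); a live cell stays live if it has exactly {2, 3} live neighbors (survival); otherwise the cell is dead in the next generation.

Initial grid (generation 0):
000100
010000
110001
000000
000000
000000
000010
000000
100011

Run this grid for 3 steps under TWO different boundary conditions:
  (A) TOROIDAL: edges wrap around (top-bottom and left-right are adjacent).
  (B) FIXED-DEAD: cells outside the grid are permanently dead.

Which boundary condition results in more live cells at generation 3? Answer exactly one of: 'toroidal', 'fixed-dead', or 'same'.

Under TOROIDAL boundary, generation 3:
110111
101001
101000
110000
000000
000000
000000
000011
111100
Population = 18

Under FIXED-DEAD boundary, generation 3:
010000
101000
000000
000000
000000
000000
000000
000000
000000
Population = 3

Comparison: toroidal=18, fixed-dead=3 -> toroidal

Answer: toroidal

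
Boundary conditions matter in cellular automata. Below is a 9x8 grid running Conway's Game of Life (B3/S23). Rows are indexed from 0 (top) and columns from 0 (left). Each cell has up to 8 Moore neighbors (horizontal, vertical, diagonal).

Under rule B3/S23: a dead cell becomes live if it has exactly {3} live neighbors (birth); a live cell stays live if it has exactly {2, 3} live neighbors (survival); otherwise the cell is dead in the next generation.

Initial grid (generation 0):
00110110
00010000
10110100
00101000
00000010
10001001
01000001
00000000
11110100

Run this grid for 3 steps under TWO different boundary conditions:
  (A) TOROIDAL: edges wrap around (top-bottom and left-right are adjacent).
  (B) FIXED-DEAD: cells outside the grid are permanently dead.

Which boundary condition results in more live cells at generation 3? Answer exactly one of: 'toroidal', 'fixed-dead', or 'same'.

Answer: toroidal

Derivation:
Under TOROIDAL boundary, generation 3:
01111001
11101110
10010000
00000000
00110101
00100000
10000010
00000000
00000111
Population = 23

Under FIXED-DEAD boundary, generation 3:
00110100
01000010
11110010
01000010
00110110
00000000
00000000
00000000
00000000
Population = 16

Comparison: toroidal=23, fixed-dead=16 -> toroidal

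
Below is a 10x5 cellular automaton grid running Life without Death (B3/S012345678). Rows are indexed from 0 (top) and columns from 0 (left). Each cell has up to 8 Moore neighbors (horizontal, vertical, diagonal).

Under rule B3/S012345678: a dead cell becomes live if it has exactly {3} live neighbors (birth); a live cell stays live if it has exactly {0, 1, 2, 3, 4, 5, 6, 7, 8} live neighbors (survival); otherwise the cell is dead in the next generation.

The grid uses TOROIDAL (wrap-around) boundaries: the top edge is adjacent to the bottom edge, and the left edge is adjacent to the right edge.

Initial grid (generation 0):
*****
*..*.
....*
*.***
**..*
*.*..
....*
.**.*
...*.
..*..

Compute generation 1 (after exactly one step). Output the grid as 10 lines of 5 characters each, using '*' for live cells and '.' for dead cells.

Answer: *****
*..*.
.**.*
*.***
**..*
*.**.
..*.*
***.*
.*.*.
*.*..

Derivation:
Simulating step by step:
Generation 0 (given above): 23 live cells
Generation 1: 30 live cells
(generation 1 grid is the final answer)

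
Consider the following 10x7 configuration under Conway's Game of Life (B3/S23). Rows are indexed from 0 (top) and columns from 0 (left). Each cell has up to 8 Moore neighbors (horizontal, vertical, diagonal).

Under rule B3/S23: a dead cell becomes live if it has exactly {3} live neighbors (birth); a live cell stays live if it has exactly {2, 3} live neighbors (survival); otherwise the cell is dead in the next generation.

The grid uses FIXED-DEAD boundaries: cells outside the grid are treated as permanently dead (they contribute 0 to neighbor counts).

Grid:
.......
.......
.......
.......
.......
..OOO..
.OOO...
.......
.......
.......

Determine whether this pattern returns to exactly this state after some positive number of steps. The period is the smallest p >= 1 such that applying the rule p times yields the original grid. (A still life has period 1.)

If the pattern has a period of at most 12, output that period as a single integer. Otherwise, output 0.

Answer: 2

Derivation:
Simulating and comparing each generation to the original:
Gen 0 (original, given above): 6 live cells
Gen 1: 6 live cells, differs from original
Gen 2: 6 live cells, MATCHES original -> period = 2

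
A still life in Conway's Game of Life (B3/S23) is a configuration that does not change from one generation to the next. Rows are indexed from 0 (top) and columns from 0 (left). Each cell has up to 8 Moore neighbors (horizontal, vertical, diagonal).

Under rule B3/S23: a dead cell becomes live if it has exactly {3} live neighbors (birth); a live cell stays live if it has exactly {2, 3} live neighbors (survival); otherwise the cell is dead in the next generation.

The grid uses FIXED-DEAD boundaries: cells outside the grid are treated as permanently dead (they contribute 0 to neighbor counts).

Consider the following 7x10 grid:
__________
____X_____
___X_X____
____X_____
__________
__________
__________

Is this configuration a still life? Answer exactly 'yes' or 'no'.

Compute generation 1 and compare to generation 0 (given above):
Generation 1:
__________
____X_____
___X_X____
____X_____
__________
__________
__________
The grids are IDENTICAL -> still life.

Answer: yes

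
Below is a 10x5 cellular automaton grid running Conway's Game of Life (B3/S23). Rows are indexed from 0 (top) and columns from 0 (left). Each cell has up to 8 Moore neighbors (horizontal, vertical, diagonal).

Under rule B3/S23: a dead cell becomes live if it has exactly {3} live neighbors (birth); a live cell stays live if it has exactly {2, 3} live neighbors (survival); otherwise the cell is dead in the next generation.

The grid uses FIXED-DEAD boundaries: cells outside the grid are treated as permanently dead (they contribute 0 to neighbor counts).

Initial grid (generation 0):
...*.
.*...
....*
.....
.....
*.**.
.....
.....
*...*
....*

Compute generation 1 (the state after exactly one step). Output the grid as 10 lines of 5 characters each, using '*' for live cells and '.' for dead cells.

Simulating step by step:
Generation 0 (given above): 9 live cells
Generation 1: 0 live cells
(generation 1 grid is the final answer)

Answer: .....
.....
.....
.....
.....
.....
.....
.....
.....
.....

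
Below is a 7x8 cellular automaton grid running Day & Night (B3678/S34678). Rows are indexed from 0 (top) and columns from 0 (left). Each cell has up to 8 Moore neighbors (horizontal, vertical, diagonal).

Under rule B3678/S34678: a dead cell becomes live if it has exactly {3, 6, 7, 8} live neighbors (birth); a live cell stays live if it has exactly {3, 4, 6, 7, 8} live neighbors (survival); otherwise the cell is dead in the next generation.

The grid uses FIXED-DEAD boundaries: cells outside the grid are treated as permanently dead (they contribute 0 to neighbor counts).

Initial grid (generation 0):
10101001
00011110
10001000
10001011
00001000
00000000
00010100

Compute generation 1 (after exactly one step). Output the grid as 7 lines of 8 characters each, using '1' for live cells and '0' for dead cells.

Answer: 00001010
01011100
00001101
00010000
00000100
00001000
00000000

Derivation:
Simulating step by step:
Generation 0 (given above): 17 live cells
Generation 1: 12 live cells
(generation 1 grid is the final answer)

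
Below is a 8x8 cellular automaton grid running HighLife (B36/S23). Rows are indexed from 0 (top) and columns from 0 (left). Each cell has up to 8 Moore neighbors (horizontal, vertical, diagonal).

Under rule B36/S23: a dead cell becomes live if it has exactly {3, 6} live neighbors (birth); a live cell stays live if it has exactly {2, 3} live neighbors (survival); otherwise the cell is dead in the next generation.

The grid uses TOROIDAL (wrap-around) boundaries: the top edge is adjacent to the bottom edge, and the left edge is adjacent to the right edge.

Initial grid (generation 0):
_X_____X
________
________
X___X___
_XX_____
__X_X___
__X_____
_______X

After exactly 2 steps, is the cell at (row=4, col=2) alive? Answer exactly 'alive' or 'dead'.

Simulating step by step:
Generation 0 (given above): 10 live cells
Generation 1: 7 live cells
X_______
________
________
_X______
_XX_____
__X_____
___X____
X_______
Generation 2: 7 live cells
________
________
________
_XX_____
_XX_____
_XXX____
________
________

Cell (4,2) at generation 2: 1 -> alive

Answer: alive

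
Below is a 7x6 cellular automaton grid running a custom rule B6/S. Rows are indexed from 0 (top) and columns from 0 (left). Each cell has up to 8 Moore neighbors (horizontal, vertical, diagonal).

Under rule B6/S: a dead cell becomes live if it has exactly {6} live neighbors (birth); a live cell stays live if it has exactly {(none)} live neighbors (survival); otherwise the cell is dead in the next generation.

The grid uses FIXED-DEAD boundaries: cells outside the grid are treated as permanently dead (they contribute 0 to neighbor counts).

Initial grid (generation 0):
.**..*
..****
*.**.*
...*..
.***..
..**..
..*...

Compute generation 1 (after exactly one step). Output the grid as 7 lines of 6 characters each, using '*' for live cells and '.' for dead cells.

Simulating step by step:
Generation 0 (given above): 18 live cells
Generation 1: 2 live cells
(generation 1 grid is the final answer)

Answer: ......
......
....*.
..*...
......
......
......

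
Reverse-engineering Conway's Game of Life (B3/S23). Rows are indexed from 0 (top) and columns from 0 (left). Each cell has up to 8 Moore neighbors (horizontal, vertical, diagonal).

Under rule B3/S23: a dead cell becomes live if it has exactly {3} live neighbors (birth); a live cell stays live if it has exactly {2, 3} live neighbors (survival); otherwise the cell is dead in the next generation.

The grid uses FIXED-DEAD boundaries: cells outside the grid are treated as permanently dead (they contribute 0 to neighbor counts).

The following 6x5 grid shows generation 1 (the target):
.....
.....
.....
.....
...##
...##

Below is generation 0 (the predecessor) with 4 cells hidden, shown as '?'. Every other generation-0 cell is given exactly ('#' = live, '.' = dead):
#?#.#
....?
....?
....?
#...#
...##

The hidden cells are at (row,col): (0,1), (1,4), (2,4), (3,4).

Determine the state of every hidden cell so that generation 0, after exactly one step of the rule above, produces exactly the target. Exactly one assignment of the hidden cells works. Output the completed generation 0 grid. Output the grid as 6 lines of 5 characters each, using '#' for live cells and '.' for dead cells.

Answer: #.#.#
.....
.....
.....
#...#
...##

Derivation:
Hidden generation-0 cells (in order): (0,1), (1,4), (2,4), (3,4).
A hidden cell only influences target cells in its own 3x3 neighborhood. Try each of the 2^4 = 16 assignments, step the completed generation 0 forward once under B3/S23, and compare with the target:
  (0,1)=. (1,4)=. (2,4)=. (3,4)=. -> step reproduces the target at every cell -> ACCEPT
  (0,1)=. (1,4)=. (2,4)=. (3,4)=# -> step gives (4,3)='.' but target has '#' -> reject
  (0,1)=. (1,4)=. (2,4)=# (3,4)=. -> step gives (1,3)='#' but target has '.' -> reject
  (0,1)=. (1,4)=. (2,4)=# (3,4)=# -> step gives (1,3)='#' but target has '.' -> reject
  (0,1)=. (1,4)=# (2,4)=. (3,4)=. -> step gives (0,3)='#' but target has '.' -> reject
  (0,1)=. (1,4)=# (2,4)=. (3,4)=# -> step gives (0,3)='#' but target has '.' -> reject
  (0,1)=. (1,4)=# (2,4)=# (3,4)=. -> step gives (0,3)='#' but target has '.' -> reject
  (0,1)=. (1,4)=# (2,4)=# (3,4)=# -> step gives (0,3)='#' but target has '.' -> reject
  (0,1)=# (1,4)=. (2,4)=. (3,4)=. -> step gives (0,1)='#' but target has '.' -> reject
  (0,1)=# (1,4)=. (2,4)=. (3,4)=# -> step gives (0,1)='#' but target has '.' -> reject
  (0,1)=# (1,4)=. (2,4)=# (3,4)=. -> step gives (0,1)='#' but target has '.' -> reject
  (0,1)=# (1,4)=. (2,4)=# (3,4)=# -> step gives (0,1)='#' but target has '.' -> reject
  (0,1)=# (1,4)=# (2,4)=. (3,4)=. -> step gives (0,1)='#' but target has '.' -> reject
  (0,1)=# (1,4)=# (2,4)=. (3,4)=# -> step gives (0,1)='#' but target has '.' -> reject
  (0,1)=# (1,4)=# (2,4)=# (3,4)=. -> step gives (0,1)='#' but target has '.' -> reject
  (0,1)=# (1,4)=# (2,4)=# (3,4)=# -> step gives (0,1)='#' but target has '.' -> reject
Unique solution: (0,1)=dead, (1,4)=dead, (2,4)=dead, (3,4)=dead.
Check: live-neighbor counts of every cell in the completed generation 0:
02020
12121
00000
11011
01132
11122
Applying B3/S23 to generation 0 with these counts gives:
.....
.....
.....
.....
...##
...##
which matches the target exactly.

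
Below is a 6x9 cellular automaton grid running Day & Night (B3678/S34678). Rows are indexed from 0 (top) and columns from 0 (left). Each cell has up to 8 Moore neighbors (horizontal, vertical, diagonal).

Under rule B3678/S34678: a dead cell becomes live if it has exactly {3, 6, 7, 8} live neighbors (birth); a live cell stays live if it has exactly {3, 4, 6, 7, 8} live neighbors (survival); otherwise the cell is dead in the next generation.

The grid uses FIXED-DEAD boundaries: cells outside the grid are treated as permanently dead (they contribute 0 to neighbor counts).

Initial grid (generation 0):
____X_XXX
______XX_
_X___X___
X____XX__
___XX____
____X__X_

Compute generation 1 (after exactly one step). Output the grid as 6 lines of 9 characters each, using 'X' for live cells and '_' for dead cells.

Answer: _____XXX_
______XXX
_____X_X_
_____X___
____X_X__
___X_____

Derivation:
Simulating step by step:
Generation 0 (given above): 15 live cells
Generation 1: 12 live cells
(generation 1 grid is the final answer)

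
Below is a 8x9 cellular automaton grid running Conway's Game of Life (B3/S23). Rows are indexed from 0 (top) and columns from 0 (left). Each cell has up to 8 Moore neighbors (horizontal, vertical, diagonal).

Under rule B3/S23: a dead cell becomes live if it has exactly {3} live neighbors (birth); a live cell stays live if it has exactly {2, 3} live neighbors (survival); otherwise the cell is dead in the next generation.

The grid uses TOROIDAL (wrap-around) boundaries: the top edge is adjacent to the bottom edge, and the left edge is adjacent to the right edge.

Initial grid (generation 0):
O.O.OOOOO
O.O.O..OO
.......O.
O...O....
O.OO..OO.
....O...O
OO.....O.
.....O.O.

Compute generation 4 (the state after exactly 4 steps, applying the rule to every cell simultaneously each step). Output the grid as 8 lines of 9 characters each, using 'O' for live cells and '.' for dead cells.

Answer: O........
.O.....OO
.OO...OO.
....O..O.
OO.O..O.O
O..OO....
.OOO.OOOO
......O..

Derivation:
Simulating step by step:
Generation 0 (given above): 27 live cells
Generation 1: 26 live cells
O...O....
O...O....
OO.O...O.
.O.O..OO.
OO.OOO.O.
..OO..O..
O.....OO.
....OO...
Generation 2: 30 live cells
...OO....
O..OO....
OO.OO.OO.
...O.O.O.
OO...O.OO
O.OO.....
...OO.OO.
....OOO.O
Generation 3: 22 live cells
.........
OO......O
OO....OO.
...O.O...
OO.O...O.
O.OO.O...
..O...OOO
......O..
Generation 4: 26 live cells
(generation 4 grid is the final answer)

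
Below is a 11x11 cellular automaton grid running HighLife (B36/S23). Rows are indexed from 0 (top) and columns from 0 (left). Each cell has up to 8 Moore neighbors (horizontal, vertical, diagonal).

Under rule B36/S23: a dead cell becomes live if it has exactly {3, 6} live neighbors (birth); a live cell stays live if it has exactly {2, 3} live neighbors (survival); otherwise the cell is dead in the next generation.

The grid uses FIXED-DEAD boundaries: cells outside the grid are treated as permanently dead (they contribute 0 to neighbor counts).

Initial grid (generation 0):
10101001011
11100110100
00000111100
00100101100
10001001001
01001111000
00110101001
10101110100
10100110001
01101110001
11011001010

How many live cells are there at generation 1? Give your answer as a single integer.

Answer: 45

Derivation:
Simulating step by step:
Generation 0 (given above): 57 live cells
Generation 1: 45 live cells
10110111110
10111001000
00101000010
00001110010
01011010000
01100001100
00101000100
00100000010
11100000010
00000001011
11011010000
Population at generation 1: 45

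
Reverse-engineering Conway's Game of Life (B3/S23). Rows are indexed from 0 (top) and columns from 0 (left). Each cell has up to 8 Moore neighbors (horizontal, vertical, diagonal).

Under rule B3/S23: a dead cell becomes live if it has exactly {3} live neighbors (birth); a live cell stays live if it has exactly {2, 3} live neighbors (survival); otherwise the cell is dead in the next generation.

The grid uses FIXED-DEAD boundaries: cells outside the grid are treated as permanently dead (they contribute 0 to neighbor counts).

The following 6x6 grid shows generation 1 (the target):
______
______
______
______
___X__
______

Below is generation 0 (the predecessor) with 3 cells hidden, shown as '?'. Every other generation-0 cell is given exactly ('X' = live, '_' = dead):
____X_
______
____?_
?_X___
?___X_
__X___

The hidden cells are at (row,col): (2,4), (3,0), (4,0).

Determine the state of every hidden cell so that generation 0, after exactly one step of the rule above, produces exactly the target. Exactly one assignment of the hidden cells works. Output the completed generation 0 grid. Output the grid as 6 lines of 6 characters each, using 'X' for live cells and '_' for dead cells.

Answer: ____X_
______
______
__X___
____X_
__X___

Derivation:
Hidden generation-0 cells (in order): (2,4), (3,0), (4,0).
A hidden cell only influences target cells in its own 3x3 neighborhood. Try each of the 2^3 = 8 assignments, step the completed generation 0 forward once under B3/S23, and compare with the target:
  (2,4)=_ (3,0)=_ (4,0)=_ -> step reproduces the target at every cell -> ACCEPT
  (2,4)=_ (3,0)=_ (4,0)=X -> step gives (4,1)='X' but target has '_' -> reject
  (2,4)=_ (3,0)=X (4,0)=_ -> step gives (4,1)='X' but target has '_' -> reject
  (2,4)=_ (3,0)=X (4,0)=X -> step gives (3,1)='X' but target has '_' -> reject
  (2,4)=X (3,0)=_ (4,0)=_ -> step gives (3,3)='X' but target has '_' -> reject
  (2,4)=X (3,0)=_ (4,0)=X -> step gives (3,3)='X' but target has '_' -> reject
  (2,4)=X (3,0)=X (4,0)=_ -> step gives (3,3)='X' but target has '_' -> reject
  (2,4)=X (3,0)=X (4,0)=X -> step gives (3,1)='X' but target has '_' -> reject
Unique solution: (2,4)=dead, (3,0)=dead, (4,0)=dead.
Check: live-neighbor counts of every cell in the completed generation 0:
000101
000111
011100
010211
022301
010211
Applying B3/S23 to generation 0 with these counts gives:
______
______
______
______
___X__
______
which matches the target exactly.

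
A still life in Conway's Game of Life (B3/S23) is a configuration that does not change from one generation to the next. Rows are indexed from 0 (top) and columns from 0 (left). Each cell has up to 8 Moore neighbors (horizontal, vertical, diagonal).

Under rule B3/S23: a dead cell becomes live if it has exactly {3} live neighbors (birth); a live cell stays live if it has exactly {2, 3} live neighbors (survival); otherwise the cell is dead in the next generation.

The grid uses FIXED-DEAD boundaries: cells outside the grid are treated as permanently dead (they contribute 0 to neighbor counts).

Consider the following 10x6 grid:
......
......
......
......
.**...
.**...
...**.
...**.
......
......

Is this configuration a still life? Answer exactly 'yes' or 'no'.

Answer: no

Derivation:
Compute generation 1 and compare to generation 0 (given above):
Generation 1:
......
......
......
......
.**...
.*....
....*.
...**.
......
......
Cell (5,2) differs: gen0=1 vs gen1=0 -> NOT a still life.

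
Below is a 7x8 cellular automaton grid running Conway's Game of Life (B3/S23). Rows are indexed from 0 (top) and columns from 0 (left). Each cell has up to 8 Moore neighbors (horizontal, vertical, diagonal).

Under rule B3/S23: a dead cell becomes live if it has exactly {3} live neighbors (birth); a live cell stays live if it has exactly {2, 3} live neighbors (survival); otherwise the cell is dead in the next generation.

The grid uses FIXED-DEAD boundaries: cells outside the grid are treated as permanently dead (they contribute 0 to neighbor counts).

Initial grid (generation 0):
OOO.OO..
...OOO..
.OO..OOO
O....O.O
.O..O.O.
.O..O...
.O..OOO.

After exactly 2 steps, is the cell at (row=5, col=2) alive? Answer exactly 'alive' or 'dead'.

Simulating step by step:
Generation 0 (given above): 25 live cells
Generation 1: 24 live cells
.OO..O..
O.......
.OOO...O
O.O.O..O
OO..O.O.
OOOOO.O.
....OO..
Generation 2: 21 live cells
.O......
O..O....
O.OO....
O...OOOO
....O.OO
O.O...O.
.OO.OO..

Cell (5,2) at generation 2: 1 -> alive

Answer: alive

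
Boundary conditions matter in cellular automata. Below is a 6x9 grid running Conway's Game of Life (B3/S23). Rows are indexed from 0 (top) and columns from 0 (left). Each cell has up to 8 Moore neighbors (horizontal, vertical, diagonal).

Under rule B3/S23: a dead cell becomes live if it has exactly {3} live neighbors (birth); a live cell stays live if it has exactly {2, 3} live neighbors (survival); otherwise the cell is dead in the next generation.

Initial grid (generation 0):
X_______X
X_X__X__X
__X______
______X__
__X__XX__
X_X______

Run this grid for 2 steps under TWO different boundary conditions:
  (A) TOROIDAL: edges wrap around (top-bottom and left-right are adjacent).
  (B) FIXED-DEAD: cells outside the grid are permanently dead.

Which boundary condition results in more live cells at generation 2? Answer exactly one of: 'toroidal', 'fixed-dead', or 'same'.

Answer: toroidal

Derivation:
Under TOROIDAL boundary, generation 2:
_________
X________
X________
_____XX__
X____XXX_
X________
Population = 9

Under FIXED-DEAD boundary, generation 2:
_________
_________
_________
_____XX__
_____XX__
_________
Population = 4

Comparison: toroidal=9, fixed-dead=4 -> toroidal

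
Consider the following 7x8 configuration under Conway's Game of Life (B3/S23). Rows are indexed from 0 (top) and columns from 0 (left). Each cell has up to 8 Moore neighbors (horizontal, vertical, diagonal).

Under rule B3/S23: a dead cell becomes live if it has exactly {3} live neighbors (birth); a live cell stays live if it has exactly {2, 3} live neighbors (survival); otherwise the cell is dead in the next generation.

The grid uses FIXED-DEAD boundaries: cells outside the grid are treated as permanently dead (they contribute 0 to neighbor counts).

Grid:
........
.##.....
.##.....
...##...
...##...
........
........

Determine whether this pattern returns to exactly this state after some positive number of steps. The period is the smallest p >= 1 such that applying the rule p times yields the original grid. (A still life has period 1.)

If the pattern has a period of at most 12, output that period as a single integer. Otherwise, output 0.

Simulating and comparing each generation to the original:
Gen 0 (original, given above): 8 live cells
Gen 1: 6 live cells, differs from original
Gen 2: 8 live cells, MATCHES original -> period = 2

Answer: 2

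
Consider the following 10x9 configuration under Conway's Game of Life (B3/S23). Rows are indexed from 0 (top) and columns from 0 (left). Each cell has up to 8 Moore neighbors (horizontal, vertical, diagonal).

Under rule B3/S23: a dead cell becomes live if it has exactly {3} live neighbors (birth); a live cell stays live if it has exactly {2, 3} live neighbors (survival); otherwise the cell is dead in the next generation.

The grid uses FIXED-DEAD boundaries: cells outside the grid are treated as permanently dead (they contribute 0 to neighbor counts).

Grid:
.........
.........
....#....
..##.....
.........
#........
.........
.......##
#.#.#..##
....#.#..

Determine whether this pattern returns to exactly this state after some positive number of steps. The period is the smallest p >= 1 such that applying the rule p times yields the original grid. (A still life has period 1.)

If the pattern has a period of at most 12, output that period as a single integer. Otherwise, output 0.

Answer: 0

Derivation:
Simulating and comparing each generation to the original:
Gen 0 (original, given above): 13 live cells
Gen 1: 11 live cells, differs from original
Gen 2: 7 live cells, differs from original
Gen 3: 7 live cells, differs from original
Gen 4: 7 live cells, differs from original
Gen 5: 7 live cells, differs from original
Gen 6: 9 live cells, differs from original
Gen 7: 8 live cells, differs from original
Gen 8: 9 live cells, differs from original
Gen 9: 12 live cells, differs from original
Gen 10: 11 live cells, differs from original
Gen 11: 17 live cells, differs from original
Gen 12: 10 live cells, differs from original
No period found within 12 steps.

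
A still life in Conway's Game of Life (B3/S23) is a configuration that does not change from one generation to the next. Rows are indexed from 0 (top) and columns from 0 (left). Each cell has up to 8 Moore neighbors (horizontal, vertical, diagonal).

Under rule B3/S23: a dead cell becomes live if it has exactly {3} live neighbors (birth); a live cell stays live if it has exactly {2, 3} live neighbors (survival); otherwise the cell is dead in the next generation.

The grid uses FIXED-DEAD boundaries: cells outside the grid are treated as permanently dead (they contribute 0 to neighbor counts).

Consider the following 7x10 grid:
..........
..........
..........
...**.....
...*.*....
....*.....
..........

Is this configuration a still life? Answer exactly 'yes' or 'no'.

Answer: yes

Derivation:
Compute generation 1 and compare to generation 0 (given above):
Generation 1:
..........
..........
..........
...**.....
...*.*....
....*.....
..........
The grids are IDENTICAL -> still life.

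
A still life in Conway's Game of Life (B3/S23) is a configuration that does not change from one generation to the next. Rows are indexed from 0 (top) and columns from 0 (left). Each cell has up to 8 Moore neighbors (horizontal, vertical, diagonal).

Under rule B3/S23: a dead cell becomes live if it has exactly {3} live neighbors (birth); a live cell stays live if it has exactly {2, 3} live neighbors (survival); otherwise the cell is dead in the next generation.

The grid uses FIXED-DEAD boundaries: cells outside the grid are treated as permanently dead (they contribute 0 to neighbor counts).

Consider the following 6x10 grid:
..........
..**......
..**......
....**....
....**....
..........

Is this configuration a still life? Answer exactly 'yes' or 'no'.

Compute generation 1 and compare to generation 0 (given above):
Generation 1:
..........
..**......
..*.......
.....*....
....**....
..........
Cell (2,3) differs: gen0=1 vs gen1=0 -> NOT a still life.

Answer: no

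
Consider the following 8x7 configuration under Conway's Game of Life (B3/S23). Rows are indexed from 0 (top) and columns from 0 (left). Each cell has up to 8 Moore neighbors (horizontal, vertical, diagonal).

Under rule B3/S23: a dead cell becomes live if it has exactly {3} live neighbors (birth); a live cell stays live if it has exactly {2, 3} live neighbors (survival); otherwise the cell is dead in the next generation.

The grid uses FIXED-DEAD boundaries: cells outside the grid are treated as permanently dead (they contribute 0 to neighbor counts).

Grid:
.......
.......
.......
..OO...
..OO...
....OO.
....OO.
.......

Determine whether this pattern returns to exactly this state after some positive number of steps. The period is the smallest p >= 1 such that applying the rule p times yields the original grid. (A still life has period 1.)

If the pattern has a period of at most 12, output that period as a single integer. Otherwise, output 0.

Simulating and comparing each generation to the original:
Gen 0 (original, given above): 8 live cells
Gen 1: 6 live cells, differs from original
Gen 2: 8 live cells, MATCHES original -> period = 2

Answer: 2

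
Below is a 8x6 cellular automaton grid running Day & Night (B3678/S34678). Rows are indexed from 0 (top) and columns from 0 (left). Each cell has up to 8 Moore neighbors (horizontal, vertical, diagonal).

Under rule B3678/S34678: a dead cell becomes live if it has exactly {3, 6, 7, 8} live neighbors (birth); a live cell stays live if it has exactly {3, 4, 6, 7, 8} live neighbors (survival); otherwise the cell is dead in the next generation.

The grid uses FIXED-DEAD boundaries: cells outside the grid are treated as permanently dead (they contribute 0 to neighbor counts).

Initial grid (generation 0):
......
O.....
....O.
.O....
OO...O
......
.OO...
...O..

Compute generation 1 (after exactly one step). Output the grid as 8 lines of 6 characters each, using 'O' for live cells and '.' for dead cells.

Simulating step by step:
Generation 0 (given above): 9 live cells
Generation 1: 4 live cells
(generation 1 grid is the final answer)

Answer: ......
......
......
O.....
......
O.O...
......
..O...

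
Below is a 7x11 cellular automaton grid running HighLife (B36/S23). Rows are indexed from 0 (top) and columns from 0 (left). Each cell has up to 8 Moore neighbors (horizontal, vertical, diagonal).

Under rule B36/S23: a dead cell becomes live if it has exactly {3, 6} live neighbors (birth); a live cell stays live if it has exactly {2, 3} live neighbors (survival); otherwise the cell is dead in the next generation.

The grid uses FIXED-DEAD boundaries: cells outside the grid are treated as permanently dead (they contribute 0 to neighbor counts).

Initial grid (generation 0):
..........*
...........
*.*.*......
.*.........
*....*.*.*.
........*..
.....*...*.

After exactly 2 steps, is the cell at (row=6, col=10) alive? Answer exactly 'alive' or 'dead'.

Answer: dead

Derivation:
Simulating step by step:
Generation 0 (given above): 12 live cells
Generation 1: 7 live cells
...........
...........
.*.........
**.........
........*..
......*.**.
...........
Generation 2: 10 live cells
...........
...........
**.........
**.........
.......***.
.......***.
...........

Cell (6,10) at generation 2: 0 -> dead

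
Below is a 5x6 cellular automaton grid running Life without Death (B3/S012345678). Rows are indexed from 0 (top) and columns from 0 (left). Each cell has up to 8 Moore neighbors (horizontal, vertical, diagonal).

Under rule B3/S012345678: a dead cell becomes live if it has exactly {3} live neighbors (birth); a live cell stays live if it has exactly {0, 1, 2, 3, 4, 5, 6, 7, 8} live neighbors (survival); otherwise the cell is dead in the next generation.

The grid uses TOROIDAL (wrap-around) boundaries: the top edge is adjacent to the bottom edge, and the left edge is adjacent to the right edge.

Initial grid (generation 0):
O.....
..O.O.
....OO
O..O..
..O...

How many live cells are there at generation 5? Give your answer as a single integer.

Simulating step by step:
Generation 0 (given above): 8 live cells
Generation 1: 14 live cells
OO.O..
..OOO.
....OO
O..OOO
.OO...
Generation 2: 21 live cells
OO.OO.
OOOOO.
O.O.OO
OOOOOO
.OO...
Generation 3: 21 live cells
OO.OO.
OOOOO.
O.O.OO
OOOOOO
.OO...
Generation 4: 21 live cells
OO.OO.
OOOOO.
O.O.OO
OOOOOO
.OO...
Generation 5: 21 live cells
OO.OO.
OOOOO.
O.O.OO
OOOOOO
.OO...
Population at generation 5: 21

Answer: 21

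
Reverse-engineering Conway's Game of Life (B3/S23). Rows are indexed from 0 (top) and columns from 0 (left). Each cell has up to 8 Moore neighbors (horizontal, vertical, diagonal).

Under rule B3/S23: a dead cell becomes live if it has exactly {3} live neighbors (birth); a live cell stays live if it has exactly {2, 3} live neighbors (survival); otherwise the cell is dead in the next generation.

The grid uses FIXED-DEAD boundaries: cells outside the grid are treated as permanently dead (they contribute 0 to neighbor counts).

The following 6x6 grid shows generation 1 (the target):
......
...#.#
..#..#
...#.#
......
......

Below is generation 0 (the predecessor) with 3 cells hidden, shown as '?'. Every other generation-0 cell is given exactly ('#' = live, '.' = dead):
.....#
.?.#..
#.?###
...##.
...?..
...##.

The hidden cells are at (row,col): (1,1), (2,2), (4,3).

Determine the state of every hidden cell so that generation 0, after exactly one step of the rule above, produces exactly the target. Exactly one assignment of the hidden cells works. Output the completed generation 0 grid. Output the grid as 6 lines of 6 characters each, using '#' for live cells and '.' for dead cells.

Answer: .....#
...#..
#..###
...##.
......
...##.

Derivation:
Hidden generation-0 cells (in order): (1,1), (2,2), (4,3).
A hidden cell only influences target cells in its own 3x3 neighborhood. Try each of the 2^3 = 8 assignments, step the completed generation 0 forward once under B3/S23, and compare with the target:
  (1,1)=. (2,2)=. (4,3)=. -> step reproduces the target at every cell -> ACCEPT
  (1,1)=. (2,2)=. (4,3)=# -> step gives (3,2)='#' but target has '.' -> reject
  (1,1)=. (2,2)=# (4,3)=. -> step gives (1,2)='#' but target has '.' -> reject
  (1,1)=. (2,2)=# (4,3)=# -> step gives (1,2)='#' but target has '.' -> reject
  (1,1)=# (2,2)=. (4,3)=. -> step gives (1,2)='#' but target has '.' -> reject
  (1,1)=# (2,2)=. (4,3)=# -> step gives (1,2)='#' but target has '.' -> reject
  (1,1)=# (2,2)=# (4,3)=. -> step gives (1,1)='#' but target has '.' -> reject
  (1,1)=# (2,2)=# (4,3)=# -> step gives (1,1)='#' but target has '.' -> reject
Unique solution: (1,1)=dead, (2,2)=dead, (4,3)=dead.
Check: live-neighbor counts of every cell in the completed generation 0:
001120
112253
013452
112343
002442
001111
Applying B3/S23 to generation 0 with these counts gives:
......
...#.#
..#..#
...#.#
......
......
which matches the target exactly.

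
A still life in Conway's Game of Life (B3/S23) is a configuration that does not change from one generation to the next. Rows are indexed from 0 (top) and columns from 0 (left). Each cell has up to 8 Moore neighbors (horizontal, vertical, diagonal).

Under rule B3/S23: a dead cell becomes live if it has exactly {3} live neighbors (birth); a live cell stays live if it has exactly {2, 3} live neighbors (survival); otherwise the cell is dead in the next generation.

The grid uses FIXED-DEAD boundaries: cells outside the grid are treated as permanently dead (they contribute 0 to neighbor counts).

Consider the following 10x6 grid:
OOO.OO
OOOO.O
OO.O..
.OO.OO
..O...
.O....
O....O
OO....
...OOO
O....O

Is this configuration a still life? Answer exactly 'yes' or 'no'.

Compute generation 1 and compare to generation 0 (given above):
Generation 1:
O...OO
.....O
.....O
O...O.
..OO..
.O....
O.....
OO...O
OO..OO
.....O
Cell (0,1) differs: gen0=1 vs gen1=0 -> NOT a still life.

Answer: no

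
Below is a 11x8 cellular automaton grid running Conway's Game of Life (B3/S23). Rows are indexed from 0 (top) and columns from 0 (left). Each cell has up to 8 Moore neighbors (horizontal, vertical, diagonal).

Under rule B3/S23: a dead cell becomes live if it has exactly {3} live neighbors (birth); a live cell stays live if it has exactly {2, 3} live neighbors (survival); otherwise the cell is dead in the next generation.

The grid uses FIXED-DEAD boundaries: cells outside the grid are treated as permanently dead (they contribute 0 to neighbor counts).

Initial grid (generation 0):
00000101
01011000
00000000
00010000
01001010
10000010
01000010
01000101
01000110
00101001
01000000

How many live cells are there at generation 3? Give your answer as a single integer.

Answer: 20

Derivation:
Simulating step by step:
Generation 0 (given above): 23 live cells
Generation 1: 29 live cells
00001000
00001000
00111000
00000000
00000100
11000011
11000111
11100101
01101101
01100110
00000000
Generation 2: 21 live cells
00000000
00001100
00011000
00011000
00000010
11000001
00000100
00010001
00001001
01111110
00000000
Generation 3: 20 live cells
00000000
00011100
00000000
00011100
00000000
00000010
00000010
00001010
00000001
00111110
00111100
Population at generation 3: 20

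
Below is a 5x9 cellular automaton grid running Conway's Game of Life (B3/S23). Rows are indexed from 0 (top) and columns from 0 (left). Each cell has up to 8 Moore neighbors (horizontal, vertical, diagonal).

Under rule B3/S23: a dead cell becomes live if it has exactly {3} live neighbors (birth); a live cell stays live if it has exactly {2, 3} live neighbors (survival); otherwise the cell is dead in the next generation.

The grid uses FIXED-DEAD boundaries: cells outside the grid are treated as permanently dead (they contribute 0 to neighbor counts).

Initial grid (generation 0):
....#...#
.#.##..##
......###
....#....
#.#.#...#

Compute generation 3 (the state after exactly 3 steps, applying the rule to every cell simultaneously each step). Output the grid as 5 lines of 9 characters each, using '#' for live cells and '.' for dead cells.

Simulating step by step:
Generation 0 (given above): 15 live cells
Generation 1: 17 live cells
...##..##
...####..
...####.#
...#.#..#
...#.....
Generation 2: 12 live cells
...#..##.
..#.....#
..#......
..##.###.
....#....
Generation 3: 17 live cells
(generation 3 grid is the final answer)

Answer: .......#.
..##...#.
.##...##.
..#####..
...####..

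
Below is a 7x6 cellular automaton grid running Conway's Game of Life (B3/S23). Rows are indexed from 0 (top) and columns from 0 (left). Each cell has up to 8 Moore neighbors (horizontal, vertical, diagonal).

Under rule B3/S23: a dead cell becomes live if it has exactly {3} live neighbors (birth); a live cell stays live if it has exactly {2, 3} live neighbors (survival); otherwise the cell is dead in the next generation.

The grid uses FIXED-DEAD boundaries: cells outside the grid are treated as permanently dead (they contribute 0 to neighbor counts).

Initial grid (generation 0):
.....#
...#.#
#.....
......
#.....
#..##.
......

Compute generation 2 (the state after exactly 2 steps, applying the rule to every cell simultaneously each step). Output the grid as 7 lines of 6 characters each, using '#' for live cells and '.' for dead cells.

Answer: ......
......
......
......
......
......
......

Derivation:
Simulating step by step:
Generation 0 (given above): 8 live cells
Generation 1: 2 live cells
....#.
....#.
......
......
......
......
......
Generation 2: 0 live cells
(generation 2 grid is the final answer)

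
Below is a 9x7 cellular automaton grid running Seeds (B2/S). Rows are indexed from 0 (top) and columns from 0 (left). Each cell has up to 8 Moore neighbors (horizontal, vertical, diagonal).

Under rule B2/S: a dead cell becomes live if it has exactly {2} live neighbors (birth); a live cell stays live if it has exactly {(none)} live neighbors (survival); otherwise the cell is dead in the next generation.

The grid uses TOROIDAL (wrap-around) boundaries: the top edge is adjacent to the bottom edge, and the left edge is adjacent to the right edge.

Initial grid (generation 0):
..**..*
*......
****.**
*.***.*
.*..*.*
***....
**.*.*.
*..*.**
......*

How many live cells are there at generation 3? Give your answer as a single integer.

Simulating step by step:
Generation 0 (given above): 30 live cells
Generation 1: 3 live cells
.*...*.
.......
.......
.......
.......
.......
.......
.......
.*.....
Generation 2: 4 live cells
*.*....
.......
.......
.......
.......
.......
.......
.......
*.*....
Generation 3: 6 live cells
...*..*
.*.....
.......
.......
.......
.......
.......
.*.....
...*..*
Population at generation 3: 6

Answer: 6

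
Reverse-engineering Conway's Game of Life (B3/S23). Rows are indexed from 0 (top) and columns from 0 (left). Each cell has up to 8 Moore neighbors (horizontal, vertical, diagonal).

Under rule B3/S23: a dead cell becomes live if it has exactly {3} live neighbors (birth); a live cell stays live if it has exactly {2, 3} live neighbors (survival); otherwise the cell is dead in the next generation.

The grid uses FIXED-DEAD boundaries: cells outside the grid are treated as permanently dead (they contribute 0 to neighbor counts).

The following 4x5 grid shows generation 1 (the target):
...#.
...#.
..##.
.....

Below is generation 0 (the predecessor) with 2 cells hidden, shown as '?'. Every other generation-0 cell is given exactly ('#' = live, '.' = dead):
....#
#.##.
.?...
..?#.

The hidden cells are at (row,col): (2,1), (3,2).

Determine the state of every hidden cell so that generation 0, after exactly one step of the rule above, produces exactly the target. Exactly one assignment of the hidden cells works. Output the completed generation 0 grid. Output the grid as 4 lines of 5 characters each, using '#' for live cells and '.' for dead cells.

Hidden generation-0 cells (in order): (2,1), (3,2).
A hidden cell only influences target cells in its own 3x3 neighborhood. Try each of the 2^2 = 4 assignments, step the completed generation 0 forward once under B3/S23, and compare with the target:
  (2,1)=. (3,2)=. -> step reproduces the target at every cell -> ACCEPT
  (2,1)=. (3,2)=# -> step gives (2,1)='#' but target has '.' -> reject
  (2,1)=# (3,2)=. -> step gives (1,1)='#' but target has '.' -> reject
  (2,1)=# (3,2)=# -> step gives (1,1)='#' but target has '.' -> reject
Unique solution: (2,1)=dead, (3,2)=dead.
Check: live-neighbor counts of every cell in the completed generation 0:
12231
02122
12332
00101
Applying B3/S23 to generation 0 with these counts gives:
...#.
...#.
..##.
.....
which matches the target exactly.

Answer: ....#
#.##.
.....
...#.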